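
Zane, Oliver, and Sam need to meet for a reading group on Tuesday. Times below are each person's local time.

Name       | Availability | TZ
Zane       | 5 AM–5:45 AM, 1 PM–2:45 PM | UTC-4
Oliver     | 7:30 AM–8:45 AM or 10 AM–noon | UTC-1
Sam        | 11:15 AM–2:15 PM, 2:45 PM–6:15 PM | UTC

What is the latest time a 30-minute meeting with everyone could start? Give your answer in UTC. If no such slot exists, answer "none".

Zane in UTC: 09:00-09:45, 17:00-18:45 (add 4h to convert from UTC-4).
Oliver in UTC: 08:30-09:45, 11:00-13:00 (add 1h to convert from UTC-1).
Sam in UTC: 11:15-14:15, 14:45-18:15.
Zane ∩ Oliver: 09:00-09:45.
Zane ∩ Oliver ∩ Sam: ∅.
There is no time when everyone is free.
No common window is at least 30 minutes long.

none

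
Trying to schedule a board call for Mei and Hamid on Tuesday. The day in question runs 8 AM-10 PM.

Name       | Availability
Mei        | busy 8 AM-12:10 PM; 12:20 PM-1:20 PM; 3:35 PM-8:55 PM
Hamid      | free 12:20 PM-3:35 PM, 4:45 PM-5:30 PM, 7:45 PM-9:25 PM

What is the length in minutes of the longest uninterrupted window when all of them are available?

135

Mei free: 12:10-12:20, 13:20-15:35, 20:55-22:00 (invert busy blocks within the working day).
Hamid free: 12:20-15:35, 16:45-17:30, 19:45-21:25.
Mei ∩ Hamid: 13:20-15:35, 20:55-21:25.
The longest is 13:20-15:35 at 135 minutes.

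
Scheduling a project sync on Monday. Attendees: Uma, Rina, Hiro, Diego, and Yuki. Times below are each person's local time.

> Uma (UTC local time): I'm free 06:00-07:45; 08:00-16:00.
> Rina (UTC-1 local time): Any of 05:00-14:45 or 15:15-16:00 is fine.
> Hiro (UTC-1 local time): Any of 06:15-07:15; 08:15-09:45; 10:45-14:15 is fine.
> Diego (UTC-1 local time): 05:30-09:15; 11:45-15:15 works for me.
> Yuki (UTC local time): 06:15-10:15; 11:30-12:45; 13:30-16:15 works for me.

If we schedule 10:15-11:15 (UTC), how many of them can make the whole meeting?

2

Uma in UTC: 06:00-07:45, 08:00-16:00.
Rina in UTC: 06:00-15:45, 16:15-17:00 (add 1h to convert from UTC-1).
Hiro in UTC: 07:15-08:15, 09:15-10:45, 11:45-15:15 (add 1h to convert from UTC-1).
Diego in UTC: 06:30-10:15, 12:45-16:15 (add 1h to convert from UTC-1).
Yuki in UTC: 06:15-10:15, 11:30-12:45, 13:30-16:15.
Uma and Rina can make the full 10:15-11:15 slot — that's 2.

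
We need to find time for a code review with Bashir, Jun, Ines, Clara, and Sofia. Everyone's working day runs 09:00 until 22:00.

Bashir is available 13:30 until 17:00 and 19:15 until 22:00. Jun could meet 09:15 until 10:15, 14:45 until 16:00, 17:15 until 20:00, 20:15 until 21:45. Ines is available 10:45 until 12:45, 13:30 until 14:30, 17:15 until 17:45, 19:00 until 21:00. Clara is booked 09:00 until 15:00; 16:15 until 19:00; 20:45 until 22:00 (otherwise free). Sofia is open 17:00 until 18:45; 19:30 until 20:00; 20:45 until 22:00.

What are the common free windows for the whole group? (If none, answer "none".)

19:30-20:00

Bashir free: 13:30-17:00, 19:15-22:00.
Jun free: 09:15-10:15, 14:45-16:00, 17:15-20:00, 20:15-21:45.
Ines free: 10:45-12:45, 13:30-14:30, 17:15-17:45, 19:00-21:00.
Clara free: 15:00-16:15, 19:00-20:45 (invert busy blocks within the working day).
Sofia free: 17:00-18:45, 19:30-20:00, 20:45-22:00.
Bashir ∩ Jun: 14:45-16:00, 19:15-20:00, 20:15-21:45.
Bashir ∩ Jun ∩ Ines: 19:15-20:00, 20:15-21:00.
Bashir ∩ Jun ∩ Ines ∩ Clara: 19:15-20:00, 20:15-20:45.
Bashir ∩ Jun ∩ Ines ∩ Clara ∩ Sofia: 19:30-20:00.
Those are the intersection windows.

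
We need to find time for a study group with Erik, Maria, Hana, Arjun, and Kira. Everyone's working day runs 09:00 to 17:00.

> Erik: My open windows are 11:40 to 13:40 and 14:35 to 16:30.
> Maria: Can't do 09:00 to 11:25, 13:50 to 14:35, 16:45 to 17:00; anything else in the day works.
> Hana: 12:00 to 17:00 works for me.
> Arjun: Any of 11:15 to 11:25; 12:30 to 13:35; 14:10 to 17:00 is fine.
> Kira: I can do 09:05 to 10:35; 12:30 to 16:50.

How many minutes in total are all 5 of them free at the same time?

Erik free: 11:40-13:40, 14:35-16:30.
Maria free: 11:25-13:50, 14:35-16:45 (invert busy blocks within the working day).
Hana free: 12:00-17:00.
Arjun free: 11:15-11:25, 12:30-13:35, 14:10-17:00.
Kira free: 09:05-10:35, 12:30-16:50.
Erik ∩ Maria: 11:40-13:40, 14:35-16:30.
Erik ∩ Maria ∩ Hana: 12:00-13:40, 14:35-16:30.
Erik ∩ Maria ∩ Hana ∩ Arjun: 12:30-13:35, 14:35-16:30.
Erik ∩ Maria ∩ Hana ∩ Arjun ∩ Kira: 12:30-13:35, 14:35-16:30.
Those are the intersection windows.
Summing the common windows: 65 + 115 = 180 minutes.

180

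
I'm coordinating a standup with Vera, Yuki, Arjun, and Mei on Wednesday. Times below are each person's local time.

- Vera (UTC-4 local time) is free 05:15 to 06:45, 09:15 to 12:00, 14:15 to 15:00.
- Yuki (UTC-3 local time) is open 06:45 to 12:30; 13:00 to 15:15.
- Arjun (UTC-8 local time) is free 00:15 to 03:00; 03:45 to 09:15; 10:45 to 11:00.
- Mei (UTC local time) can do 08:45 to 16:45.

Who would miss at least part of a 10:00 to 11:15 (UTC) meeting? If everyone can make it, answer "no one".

Arjun, Vera

Vera in UTC: 09:15-10:45, 13:15-16:00, 18:15-19:00 (add 4h to convert from UTC-4).
Yuki in UTC: 09:45-15:30, 16:00-18:15 (add 3h to convert from UTC-3).
Arjun in UTC: 08:15-11:00, 11:45-17:15, 18:45-19:00 (add 8h to convert from UTC-8).
Mei in UTC: 08:45-16:45.
Vera: not fully free for 10:00-11:15. Yuki: free for 10:00-11:15. Arjun: not fully free for 10:00-11:15. Mei: free for 10:00-11:15.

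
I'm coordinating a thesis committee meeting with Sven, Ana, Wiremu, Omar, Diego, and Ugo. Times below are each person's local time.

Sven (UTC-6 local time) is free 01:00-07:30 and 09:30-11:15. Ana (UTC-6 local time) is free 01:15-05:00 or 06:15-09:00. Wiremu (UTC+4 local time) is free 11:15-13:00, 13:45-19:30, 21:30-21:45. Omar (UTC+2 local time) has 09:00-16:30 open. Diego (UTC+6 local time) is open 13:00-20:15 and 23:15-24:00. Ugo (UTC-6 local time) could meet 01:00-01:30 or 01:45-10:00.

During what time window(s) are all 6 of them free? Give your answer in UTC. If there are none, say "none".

07:15-07:30, 07:45-09:00, 09:45-11:00, 12:15-13:30

Sven in UTC: 07:00-13:30, 15:30-17:15 (add 6h to convert from UTC-6).
Ana in UTC: 07:15-11:00, 12:15-15:00 (add 6h to convert from UTC-6).
Wiremu in UTC: 07:15-09:00, 09:45-15:30, 17:30-17:45 (subtract 4h to convert from UTC+4).
Omar in UTC: 07:00-14:30 (subtract 2h to convert from UTC+2).
Diego in UTC: 07:00-14:15, 17:15-18:00 (subtract 6h to convert from UTC+6).
Ugo in UTC: 07:00-07:30, 07:45-16:00 (add 6h to convert from UTC-6).
Sven ∩ Ana: 07:15-11:00, 12:15-13:30.
Sven ∩ Ana ∩ Wiremu: 07:15-09:00, 09:45-11:00, 12:15-13:30.
Sven ∩ Ana ∩ Wiremu ∩ Omar: 07:15-09:00, 09:45-11:00, 12:15-13:30.
Sven ∩ Ana ∩ Wiremu ∩ Omar ∩ Diego: 07:15-09:00, 09:45-11:00, 12:15-13:30.
Sven ∩ Ana ∩ Wiremu ∩ Omar ∩ Diego ∩ Ugo: 07:15-07:30, 07:45-09:00, 09:45-11:00, 12:15-13:30.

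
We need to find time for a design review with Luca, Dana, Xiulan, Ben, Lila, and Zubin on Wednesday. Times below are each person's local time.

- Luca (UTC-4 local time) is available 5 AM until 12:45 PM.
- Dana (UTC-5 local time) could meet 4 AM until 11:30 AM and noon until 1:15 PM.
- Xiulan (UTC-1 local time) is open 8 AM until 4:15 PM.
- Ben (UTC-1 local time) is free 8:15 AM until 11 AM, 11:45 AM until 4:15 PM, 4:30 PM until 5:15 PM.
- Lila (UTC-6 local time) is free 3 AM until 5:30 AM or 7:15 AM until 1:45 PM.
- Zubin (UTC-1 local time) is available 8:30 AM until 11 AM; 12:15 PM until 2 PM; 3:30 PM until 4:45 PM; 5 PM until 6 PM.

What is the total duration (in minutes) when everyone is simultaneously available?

225

Luca in UTC: 09:00-16:45 (add 4h to convert from UTC-4).
Dana in UTC: 09:00-16:30, 17:00-18:15 (add 5h to convert from UTC-5).
Xiulan in UTC: 09:00-17:15 (add 1h to convert from UTC-1).
Ben in UTC: 09:15-12:00, 12:45-17:15, 17:30-18:15 (add 1h to convert from UTC-1).
Lila in UTC: 09:00-11:30, 13:15-19:45 (add 6h to convert from UTC-6).
Zubin in UTC: 09:30-12:00, 13:15-15:00, 16:30-17:45, 18:00-19:00 (add 1h to convert from UTC-1).
Luca ∩ Dana: 09:00-16:30.
Luca ∩ Dana ∩ Xiulan: 09:00-16:30.
Luca ∩ Dana ∩ Xiulan ∩ Ben: 09:15-12:00, 12:45-16:30.
Luca ∩ Dana ∩ Xiulan ∩ Ben ∩ Lila: 09:15-11:30, 13:15-16:30.
Luca ∩ Dana ∩ Xiulan ∩ Ben ∩ Lila ∩ Zubin: 09:30-11:30, 13:15-15:00.
Those are the intersection windows.
Summing the common windows: 120 + 105 = 225 minutes.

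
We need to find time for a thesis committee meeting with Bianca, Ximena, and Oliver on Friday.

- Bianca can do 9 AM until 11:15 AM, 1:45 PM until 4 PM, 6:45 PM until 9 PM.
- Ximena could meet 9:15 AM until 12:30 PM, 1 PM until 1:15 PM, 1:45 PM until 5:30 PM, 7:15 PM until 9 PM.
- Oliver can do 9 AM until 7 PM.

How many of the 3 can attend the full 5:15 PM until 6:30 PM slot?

1

Oliver can make the full 17:15-18:30 slot — that's 1.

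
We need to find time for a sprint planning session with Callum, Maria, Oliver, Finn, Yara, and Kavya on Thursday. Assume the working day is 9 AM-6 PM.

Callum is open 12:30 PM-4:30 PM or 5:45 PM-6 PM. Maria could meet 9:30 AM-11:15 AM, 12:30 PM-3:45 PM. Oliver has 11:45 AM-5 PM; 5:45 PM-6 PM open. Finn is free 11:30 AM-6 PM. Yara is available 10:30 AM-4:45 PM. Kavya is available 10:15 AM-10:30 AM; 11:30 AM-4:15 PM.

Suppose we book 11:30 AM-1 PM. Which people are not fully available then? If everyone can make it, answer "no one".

Callum: not fully free for 11:30-13:00. Maria: not fully free for 11:30-13:00. Oliver: not fully free for 11:30-13:00. Finn: free for 11:30-13:00. Yara: free for 11:30-13:00. Kavya: free for 11:30-13:00.

Callum, Maria, Oliver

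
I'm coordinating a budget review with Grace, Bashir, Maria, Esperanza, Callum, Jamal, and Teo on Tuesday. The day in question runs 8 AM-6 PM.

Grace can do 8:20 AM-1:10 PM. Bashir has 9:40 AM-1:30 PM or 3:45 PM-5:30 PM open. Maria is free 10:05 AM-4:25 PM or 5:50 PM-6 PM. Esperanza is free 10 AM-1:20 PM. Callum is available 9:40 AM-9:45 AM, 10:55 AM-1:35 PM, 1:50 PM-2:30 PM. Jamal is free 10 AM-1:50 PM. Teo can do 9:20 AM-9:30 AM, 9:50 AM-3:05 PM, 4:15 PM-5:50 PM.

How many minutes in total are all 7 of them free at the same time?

Grace ∩ Bashir: 09:40-13:10.
Grace ∩ Bashir ∩ Maria: 10:05-13:10.
Grace ∩ Bashir ∩ Maria ∩ Esperanza: 10:05-13:10.
Grace ∩ Bashir ∩ Maria ∩ Esperanza ∩ Callum: 10:55-13:10.
Grace ∩ Bashir ∩ Maria ∩ Esperanza ∩ Callum ∩ Jamal: 10:55-13:10.
Grace ∩ Bashir ∩ Maria ∩ Esperanza ∩ Callum ∩ Jamal ∩ Teo: 10:55-13:10.
Those are the intersection windows.
That's a single block of 135 minutes.

135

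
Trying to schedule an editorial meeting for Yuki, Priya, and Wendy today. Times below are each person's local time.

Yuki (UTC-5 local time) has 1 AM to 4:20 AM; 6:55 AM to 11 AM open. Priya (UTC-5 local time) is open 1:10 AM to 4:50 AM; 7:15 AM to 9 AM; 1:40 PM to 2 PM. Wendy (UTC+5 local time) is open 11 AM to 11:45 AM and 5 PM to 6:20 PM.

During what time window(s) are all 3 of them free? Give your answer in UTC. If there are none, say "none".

Yuki in UTC: 06:00-09:20, 11:55-16:00 (add 5h to convert from UTC-5).
Priya in UTC: 06:10-09:50, 12:15-14:00, 18:40-19:00 (add 5h to convert from UTC-5).
Wendy in UTC: 06:00-06:45, 12:00-13:20 (subtract 5h to convert from UTC+5).
Yuki ∩ Priya: 06:10-09:20, 12:15-14:00.
Yuki ∩ Priya ∩ Wendy: 06:10-06:45, 12:15-13:20.
Those are the intersection windows.

06:10-06:45, 12:15-13:20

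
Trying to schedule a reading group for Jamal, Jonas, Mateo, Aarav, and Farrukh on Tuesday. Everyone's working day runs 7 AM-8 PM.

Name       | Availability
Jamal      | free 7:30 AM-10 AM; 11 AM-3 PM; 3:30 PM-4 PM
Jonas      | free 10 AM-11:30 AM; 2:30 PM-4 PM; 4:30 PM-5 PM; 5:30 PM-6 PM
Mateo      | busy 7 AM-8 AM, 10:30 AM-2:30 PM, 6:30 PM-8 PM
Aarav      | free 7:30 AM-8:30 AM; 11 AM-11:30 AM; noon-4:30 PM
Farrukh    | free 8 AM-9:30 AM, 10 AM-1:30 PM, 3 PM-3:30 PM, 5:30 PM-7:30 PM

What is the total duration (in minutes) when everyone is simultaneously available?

Jamal free: 07:30-10:00, 11:00-15:00, 15:30-16:00.
Jonas free: 10:00-11:30, 14:30-16:00, 16:30-17:00, 17:30-18:00.
Mateo free: 08:00-10:30, 14:30-18:30 (invert busy blocks within the working day).
Aarav free: 07:30-08:30, 11:00-11:30, 12:00-16:30.
Farrukh free: 08:00-09:30, 10:00-13:30, 15:00-15:30, 17:30-19:30.
Jamal ∩ Jonas: 11:00-11:30, 14:30-15:00, 15:30-16:00.
Jamal ∩ Jonas ∩ Mateo: 14:30-15:00, 15:30-16:00.
Jamal ∩ Jonas ∩ Mateo ∩ Aarav: 14:30-15:00, 15:30-16:00.
Jamal ∩ Jonas ∩ Mateo ∩ Aarav ∩ Farrukh: ∅.
There is no time when everyone is free.
There is no common window, so the total is 0 minutes.

0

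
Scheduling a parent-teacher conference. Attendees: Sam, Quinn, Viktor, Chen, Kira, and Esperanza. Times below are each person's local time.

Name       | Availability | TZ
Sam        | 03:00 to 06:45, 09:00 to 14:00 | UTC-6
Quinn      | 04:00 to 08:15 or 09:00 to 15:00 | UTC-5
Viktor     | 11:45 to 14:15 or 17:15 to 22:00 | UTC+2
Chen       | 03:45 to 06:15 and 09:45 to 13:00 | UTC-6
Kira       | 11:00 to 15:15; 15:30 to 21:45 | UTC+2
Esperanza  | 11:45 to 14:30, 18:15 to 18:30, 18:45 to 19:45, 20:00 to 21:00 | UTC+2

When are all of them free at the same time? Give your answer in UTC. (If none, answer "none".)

Sam in UTC: 09:00-12:45, 15:00-20:00 (add 6h to convert from UTC-6).
Quinn in UTC: 09:00-13:15, 14:00-20:00 (add 5h to convert from UTC-5).
Viktor in UTC: 09:45-12:15, 15:15-20:00 (subtract 2h to convert from UTC+2).
Chen in UTC: 09:45-12:15, 15:45-19:00 (add 6h to convert from UTC-6).
Kira in UTC: 09:00-13:15, 13:30-19:45 (subtract 2h to convert from UTC+2).
Esperanza in UTC: 09:45-12:30, 16:15-16:30, 16:45-17:45, 18:00-19:00 (subtract 2h to convert from UTC+2).
Sam ∩ Quinn: 09:00-12:45, 15:00-20:00.
Sam ∩ Quinn ∩ Viktor: 09:45-12:15, 15:15-20:00.
Sam ∩ Quinn ∩ Viktor ∩ Chen: 09:45-12:15, 15:45-19:00.
Sam ∩ Quinn ∩ Viktor ∩ Chen ∩ Kira: 09:45-12:15, 15:45-19:00.
Sam ∩ Quinn ∩ Viktor ∩ Chen ∩ Kira ∩ Esperanza: 09:45-12:15, 16:15-16:30, 16:45-17:45, 18:00-19:00.
So the common availability across everyone is 09:45-12:15, 16:15-16:30, 16:45-17:45, 18:00-19:00.

09:45-12:15, 16:15-16:30, 16:45-17:45, 18:00-19:00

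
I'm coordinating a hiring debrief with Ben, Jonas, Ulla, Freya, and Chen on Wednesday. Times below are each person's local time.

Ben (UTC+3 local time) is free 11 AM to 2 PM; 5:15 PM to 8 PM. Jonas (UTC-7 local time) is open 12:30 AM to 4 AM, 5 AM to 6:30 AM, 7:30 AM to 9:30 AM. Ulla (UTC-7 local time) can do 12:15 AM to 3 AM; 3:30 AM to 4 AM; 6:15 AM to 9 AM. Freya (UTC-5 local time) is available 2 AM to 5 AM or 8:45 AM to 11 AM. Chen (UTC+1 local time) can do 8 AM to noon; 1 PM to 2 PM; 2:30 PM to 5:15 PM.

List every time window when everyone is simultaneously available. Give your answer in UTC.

08:00-10:00, 14:30-16:00

Ben in UTC: 08:00-11:00, 14:15-17:00 (subtract 3h to convert from UTC+3).
Jonas in UTC: 07:30-11:00, 12:00-13:30, 14:30-16:30 (add 7h to convert from UTC-7).
Ulla in UTC: 07:15-10:00, 10:30-11:00, 13:15-16:00 (add 7h to convert from UTC-7).
Freya in UTC: 07:00-10:00, 13:45-16:00 (add 5h to convert from UTC-5).
Chen in UTC: 07:00-11:00, 12:00-13:00, 13:30-16:15 (subtract 1h to convert from UTC+1).
Ben ∩ Jonas: 08:00-11:00, 14:30-16:30.
Ben ∩ Jonas ∩ Ulla: 08:00-10:00, 10:30-11:00, 14:30-16:00.
Ben ∩ Jonas ∩ Ulla ∩ Freya: 08:00-10:00, 14:30-16:00.
Ben ∩ Jonas ∩ Ulla ∩ Freya ∩ Chen: 08:00-10:00, 14:30-16:00.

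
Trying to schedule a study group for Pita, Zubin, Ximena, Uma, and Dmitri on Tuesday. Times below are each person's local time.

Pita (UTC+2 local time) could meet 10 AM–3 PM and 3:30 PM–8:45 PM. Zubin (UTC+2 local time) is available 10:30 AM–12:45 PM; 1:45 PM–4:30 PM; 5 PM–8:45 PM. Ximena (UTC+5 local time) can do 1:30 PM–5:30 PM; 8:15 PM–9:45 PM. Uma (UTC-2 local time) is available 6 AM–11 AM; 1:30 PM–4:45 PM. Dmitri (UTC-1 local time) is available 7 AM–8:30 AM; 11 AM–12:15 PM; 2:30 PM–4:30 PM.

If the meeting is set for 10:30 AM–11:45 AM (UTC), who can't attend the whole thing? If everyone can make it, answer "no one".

Dmitri, Zubin

Pita in UTC: 08:00-13:00, 13:30-18:45 (subtract 2h to convert from UTC+2).
Zubin in UTC: 08:30-10:45, 11:45-14:30, 15:00-18:45 (subtract 2h to convert from UTC+2).
Ximena in UTC: 08:30-12:30, 15:15-16:45 (subtract 5h to convert from UTC+5).
Uma in UTC: 08:00-13:00, 15:30-18:45 (add 2h to convert from UTC-2).
Dmitri in UTC: 08:00-09:30, 12:00-13:15, 15:30-17:30 (add 1h to convert from UTC-1).
Pita: free for 10:30-11:45. Zubin: not fully free for 10:30-11:45. Ximena: free for 10:30-11:45. Uma: free for 10:30-11:45. Dmitri: not fully free for 10:30-11:45.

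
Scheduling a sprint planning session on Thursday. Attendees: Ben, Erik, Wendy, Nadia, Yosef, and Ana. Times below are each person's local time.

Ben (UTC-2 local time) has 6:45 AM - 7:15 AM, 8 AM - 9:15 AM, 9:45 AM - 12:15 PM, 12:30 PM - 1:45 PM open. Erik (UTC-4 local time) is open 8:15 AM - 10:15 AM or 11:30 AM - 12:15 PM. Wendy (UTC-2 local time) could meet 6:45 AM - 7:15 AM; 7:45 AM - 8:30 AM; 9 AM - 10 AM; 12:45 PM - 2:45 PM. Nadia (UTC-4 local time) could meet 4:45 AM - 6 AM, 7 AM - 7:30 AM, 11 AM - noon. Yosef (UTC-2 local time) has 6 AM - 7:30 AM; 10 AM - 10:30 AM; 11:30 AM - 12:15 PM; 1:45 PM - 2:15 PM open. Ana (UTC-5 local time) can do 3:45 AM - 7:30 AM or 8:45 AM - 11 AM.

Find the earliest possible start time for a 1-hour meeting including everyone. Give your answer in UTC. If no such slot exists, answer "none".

none

Ben in UTC: 08:45-09:15, 10:00-11:15, 11:45-14:15, 14:30-15:45 (add 2h to convert from UTC-2).
Erik in UTC: 12:15-14:15, 15:30-16:15 (add 4h to convert from UTC-4).
Wendy in UTC: 08:45-09:15, 09:45-10:30, 11:00-12:00, 14:45-16:45 (add 2h to convert from UTC-2).
Nadia in UTC: 08:45-10:00, 11:00-11:30, 15:00-16:00 (add 4h to convert from UTC-4).
Yosef in UTC: 08:00-09:30, 12:00-12:30, 13:30-14:15, 15:45-16:15 (add 2h to convert from UTC-2).
Ana in UTC: 08:45-12:30, 13:45-16:00 (add 5h to convert from UTC-5).
Ben ∩ Erik: 12:15-14:15, 15:30-15:45.
Ben ∩ Erik ∩ Wendy: 15:30-15:45.
Ben ∩ Erik ∩ Wendy ∩ Nadia: 15:30-15:45.
Ben ∩ Erik ∩ Wendy ∩ Nadia ∩ Yosef: ∅.
Ben ∩ Erik ∩ Wendy ∩ Nadia ∩ Yosef ∩ Ana: ∅.
There is no time when everyone is free.
No common window is at least 60 minutes long.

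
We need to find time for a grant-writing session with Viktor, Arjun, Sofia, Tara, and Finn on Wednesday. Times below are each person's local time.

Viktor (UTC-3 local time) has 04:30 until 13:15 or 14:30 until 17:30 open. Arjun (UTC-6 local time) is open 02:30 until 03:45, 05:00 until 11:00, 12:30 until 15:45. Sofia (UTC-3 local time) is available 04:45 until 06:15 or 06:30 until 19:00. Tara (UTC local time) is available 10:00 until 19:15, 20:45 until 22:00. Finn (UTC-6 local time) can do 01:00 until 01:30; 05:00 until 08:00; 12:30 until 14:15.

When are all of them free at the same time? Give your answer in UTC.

11:00-14:00, 18:30-19:15

Viktor in UTC: 07:30-16:15, 17:30-20:30 (add 3h to convert from UTC-3).
Arjun in UTC: 08:30-09:45, 11:00-17:00, 18:30-21:45 (add 6h to convert from UTC-6).
Sofia in UTC: 07:45-09:15, 09:30-22:00 (add 3h to convert from UTC-3).
Tara in UTC: 10:00-19:15, 20:45-22:00.
Finn in UTC: 07:00-07:30, 11:00-14:00, 18:30-20:15 (add 6h to convert from UTC-6).
Viktor ∩ Arjun: 08:30-09:45, 11:00-16:15, 18:30-20:30.
Viktor ∩ Arjun ∩ Sofia: 08:30-09:15, 09:30-09:45, 11:00-16:15, 18:30-20:30.
Viktor ∩ Arjun ∩ Sofia ∩ Tara: 11:00-16:15, 18:30-19:15.
Viktor ∩ Arjun ∩ Sofia ∩ Tara ∩ Finn: 11:00-14:00, 18:30-19:15.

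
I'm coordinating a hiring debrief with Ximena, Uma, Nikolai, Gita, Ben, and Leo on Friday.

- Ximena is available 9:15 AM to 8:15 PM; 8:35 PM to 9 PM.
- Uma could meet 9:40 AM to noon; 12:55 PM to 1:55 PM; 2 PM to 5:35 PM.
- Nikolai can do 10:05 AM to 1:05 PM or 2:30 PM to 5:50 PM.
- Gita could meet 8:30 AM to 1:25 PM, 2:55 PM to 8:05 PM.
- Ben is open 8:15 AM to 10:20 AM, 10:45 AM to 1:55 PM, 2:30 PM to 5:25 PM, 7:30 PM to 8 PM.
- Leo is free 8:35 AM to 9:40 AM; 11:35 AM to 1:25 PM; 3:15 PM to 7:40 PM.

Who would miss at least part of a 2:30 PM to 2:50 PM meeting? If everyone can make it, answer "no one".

Ximena: free for 14:30-14:50. Uma: free for 14:30-14:50. Nikolai: free for 14:30-14:50. Gita: not fully free for 14:30-14:50. Ben: free for 14:30-14:50. Leo: not fully free for 14:30-14:50.

Gita, Leo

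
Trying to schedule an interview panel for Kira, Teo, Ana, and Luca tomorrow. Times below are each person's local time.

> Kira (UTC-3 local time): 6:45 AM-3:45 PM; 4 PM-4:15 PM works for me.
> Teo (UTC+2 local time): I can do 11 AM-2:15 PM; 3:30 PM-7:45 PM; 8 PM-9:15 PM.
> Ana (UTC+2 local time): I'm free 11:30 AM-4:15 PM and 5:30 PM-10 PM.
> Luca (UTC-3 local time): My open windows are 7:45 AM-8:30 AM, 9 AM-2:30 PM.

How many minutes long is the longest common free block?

120

Kira in UTC: 09:45-18:45, 19:00-19:15 (add 3h to convert from UTC-3).
Teo in UTC: 09:00-12:15, 13:30-17:45, 18:00-19:15 (subtract 2h to convert from UTC+2).
Ana in UTC: 09:30-14:15, 15:30-20:00 (subtract 2h to convert from UTC+2).
Luca in UTC: 10:45-11:30, 12:00-17:30 (add 3h to convert from UTC-3).
Kira ∩ Teo: 09:45-12:15, 13:30-17:45, 18:00-18:45, 19:00-19:15.
Kira ∩ Teo ∩ Ana: 09:45-12:15, 13:30-14:15, 15:30-17:45, 18:00-18:45, 19:00-19:15.
Kira ∩ Teo ∩ Ana ∩ Luca: 10:45-11:30, 12:00-12:15, 13:30-14:15, 15:30-17:30.
The longest is 15:30-17:30 at 120 minutes.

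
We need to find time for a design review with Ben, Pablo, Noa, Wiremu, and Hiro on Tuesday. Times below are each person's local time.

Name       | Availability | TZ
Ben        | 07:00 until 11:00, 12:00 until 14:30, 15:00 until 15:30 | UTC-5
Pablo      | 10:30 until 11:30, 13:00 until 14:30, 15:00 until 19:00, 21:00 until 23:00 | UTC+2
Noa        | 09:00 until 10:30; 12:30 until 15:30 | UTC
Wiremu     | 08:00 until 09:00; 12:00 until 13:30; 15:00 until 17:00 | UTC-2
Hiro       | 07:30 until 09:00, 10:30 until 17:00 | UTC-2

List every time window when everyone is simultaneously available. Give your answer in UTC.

14:00-15:30

Ben in UTC: 12:00-16:00, 17:00-19:30, 20:00-20:30 (add 5h to convert from UTC-5).
Pablo in UTC: 08:30-09:30, 11:00-12:30, 13:00-17:00, 19:00-21:00 (subtract 2h to convert from UTC+2).
Noa in UTC: 09:00-10:30, 12:30-15:30.
Wiremu in UTC: 10:00-11:00, 14:00-15:30, 17:00-19:00 (add 2h to convert from UTC-2).
Hiro in UTC: 09:30-11:00, 12:30-19:00 (add 2h to convert from UTC-2).
Ben ∩ Pablo: 12:00-12:30, 13:00-16:00, 19:00-19:30, 20:00-20:30.
Ben ∩ Pablo ∩ Noa: 13:00-15:30.
Ben ∩ Pablo ∩ Noa ∩ Wiremu: 14:00-15:30.
Ben ∩ Pablo ∩ Noa ∩ Wiremu ∩ Hiro: 14:00-15:30.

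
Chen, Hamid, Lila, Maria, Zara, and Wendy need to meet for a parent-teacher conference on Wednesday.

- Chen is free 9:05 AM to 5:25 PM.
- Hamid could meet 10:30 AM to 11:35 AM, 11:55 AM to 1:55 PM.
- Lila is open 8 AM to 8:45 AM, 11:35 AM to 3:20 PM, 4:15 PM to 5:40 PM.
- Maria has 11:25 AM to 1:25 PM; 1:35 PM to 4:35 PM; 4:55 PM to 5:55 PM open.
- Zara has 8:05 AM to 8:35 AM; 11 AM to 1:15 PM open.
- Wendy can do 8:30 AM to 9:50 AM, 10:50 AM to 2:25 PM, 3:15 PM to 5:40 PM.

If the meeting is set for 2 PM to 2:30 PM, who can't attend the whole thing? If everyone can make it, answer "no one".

Chen: free for 14:00-14:30. Hamid: not fully free for 14:00-14:30. Lila: free for 14:00-14:30. Maria: free for 14:00-14:30. Zara: not fully free for 14:00-14:30. Wendy: not fully free for 14:00-14:30.

Hamid, Wendy, Zara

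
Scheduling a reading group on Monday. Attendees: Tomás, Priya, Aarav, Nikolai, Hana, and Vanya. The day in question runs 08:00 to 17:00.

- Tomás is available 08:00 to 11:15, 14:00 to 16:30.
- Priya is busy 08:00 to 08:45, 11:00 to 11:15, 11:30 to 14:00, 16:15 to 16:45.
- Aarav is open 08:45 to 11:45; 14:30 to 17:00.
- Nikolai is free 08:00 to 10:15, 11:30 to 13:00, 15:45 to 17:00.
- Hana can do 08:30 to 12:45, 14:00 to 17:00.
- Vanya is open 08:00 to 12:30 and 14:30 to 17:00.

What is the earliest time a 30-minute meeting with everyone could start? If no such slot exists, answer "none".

08:45

Tomás free: 08:00-11:15, 14:00-16:30.
Priya free: 08:45-11:00, 11:15-11:30, 14:00-16:15, 16:45-17:00 (invert busy blocks within the working day).
Aarav free: 08:45-11:45, 14:30-17:00.
Nikolai free: 08:00-10:15, 11:30-13:00, 15:45-17:00.
Hana free: 08:30-12:45, 14:00-17:00.
Vanya free: 08:00-12:30, 14:30-17:00.
Tomás ∩ Priya: 08:45-11:00, 14:00-16:15.
Tomás ∩ Priya ∩ Aarav: 08:45-11:00, 14:30-16:15.
Tomás ∩ Priya ∩ Aarav ∩ Nikolai: 08:45-10:15, 15:45-16:15.
Tomás ∩ Priya ∩ Aarav ∩ Nikolai ∩ Hana: 08:45-10:15, 15:45-16:15.
Tomás ∩ Priya ∩ Aarav ∩ Nikolai ∩ Hana ∩ Vanya: 08:45-10:15, 15:45-16:15.
So the common availability across everyone is 08:45-10:15, 15:45-16:15.
The first common window of at least 30 minutes is 08:45-10:15, so the earliest start is 08:45.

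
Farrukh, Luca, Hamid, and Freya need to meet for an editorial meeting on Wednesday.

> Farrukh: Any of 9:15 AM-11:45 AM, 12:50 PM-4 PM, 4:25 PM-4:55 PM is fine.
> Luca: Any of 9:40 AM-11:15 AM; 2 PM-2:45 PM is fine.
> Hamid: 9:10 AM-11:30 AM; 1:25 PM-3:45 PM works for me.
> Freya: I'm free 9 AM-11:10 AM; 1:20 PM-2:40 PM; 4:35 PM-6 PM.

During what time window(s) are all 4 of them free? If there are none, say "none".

09:40-11:10, 14:00-14:40

Farrukh ∩ Luca: 09:40-11:15, 14:00-14:45.
Farrukh ∩ Luca ∩ Hamid: 09:40-11:15, 14:00-14:45.
Farrukh ∩ Luca ∩ Hamid ∩ Freya: 09:40-11:10, 14:00-14:40.
Those are the intersection windows.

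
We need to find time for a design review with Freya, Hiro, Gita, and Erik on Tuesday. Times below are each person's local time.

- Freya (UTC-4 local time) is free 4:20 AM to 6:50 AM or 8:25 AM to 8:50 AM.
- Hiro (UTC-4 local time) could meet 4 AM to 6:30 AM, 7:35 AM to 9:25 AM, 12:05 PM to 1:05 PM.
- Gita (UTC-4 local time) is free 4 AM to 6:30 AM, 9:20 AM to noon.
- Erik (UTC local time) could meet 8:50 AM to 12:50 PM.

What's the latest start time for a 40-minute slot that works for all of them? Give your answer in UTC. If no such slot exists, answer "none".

09:50

Freya in UTC: 08:20-10:50, 12:25-12:50 (add 4h to convert from UTC-4).
Hiro in UTC: 08:00-10:30, 11:35-13:25, 16:05-17:05 (add 4h to convert from UTC-4).
Gita in UTC: 08:00-10:30, 13:20-16:00 (add 4h to convert from UTC-4).
Erik in UTC: 08:50-12:50.
Freya ∩ Hiro: 08:20-10:30, 12:25-12:50.
Freya ∩ Hiro ∩ Gita: 08:20-10:30.
Freya ∩ Hiro ∩ Gita ∩ Erik: 08:50-10:30.
Those are the intersection windows.
The last common window of at least 40 minutes is 08:50-10:30; a 40-minute meeting can start as late as 09:50 and still end by 10:30.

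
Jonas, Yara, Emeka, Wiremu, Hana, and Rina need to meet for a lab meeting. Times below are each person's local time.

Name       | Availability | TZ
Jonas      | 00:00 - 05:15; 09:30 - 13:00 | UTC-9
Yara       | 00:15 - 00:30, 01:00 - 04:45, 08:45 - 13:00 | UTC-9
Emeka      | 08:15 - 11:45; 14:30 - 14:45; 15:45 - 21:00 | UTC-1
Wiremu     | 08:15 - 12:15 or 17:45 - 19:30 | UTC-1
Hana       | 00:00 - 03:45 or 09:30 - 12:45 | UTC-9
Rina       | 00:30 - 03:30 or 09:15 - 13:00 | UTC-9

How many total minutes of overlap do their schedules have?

255

Jonas in UTC: 09:00-14:15, 18:30-22:00 (add 9h to convert from UTC-9).
Yara in UTC: 09:15-09:30, 10:00-13:45, 17:45-22:00 (add 9h to convert from UTC-9).
Emeka in UTC: 09:15-12:45, 15:30-15:45, 16:45-22:00 (add 1h to convert from UTC-1).
Wiremu in UTC: 09:15-13:15, 18:45-20:30 (add 1h to convert from UTC-1).
Hana in UTC: 09:00-12:45, 18:30-21:45 (add 9h to convert from UTC-9).
Rina in UTC: 09:30-12:30, 18:15-22:00 (add 9h to convert from UTC-9).
Jonas ∩ Yara: 09:15-09:30, 10:00-13:45, 18:30-22:00.
Jonas ∩ Yara ∩ Emeka: 09:15-09:30, 10:00-12:45, 18:30-22:00.
Jonas ∩ Yara ∩ Emeka ∩ Wiremu: 09:15-09:30, 10:00-12:45, 18:45-20:30.
Jonas ∩ Yara ∩ Emeka ∩ Wiremu ∩ Hana: 09:15-09:30, 10:00-12:45, 18:45-20:30.
Jonas ∩ Yara ∩ Emeka ∩ Wiremu ∩ Hana ∩ Rina: 10:00-12:30, 18:45-20:30.
Summing the common windows: 150 + 105 = 255 minutes.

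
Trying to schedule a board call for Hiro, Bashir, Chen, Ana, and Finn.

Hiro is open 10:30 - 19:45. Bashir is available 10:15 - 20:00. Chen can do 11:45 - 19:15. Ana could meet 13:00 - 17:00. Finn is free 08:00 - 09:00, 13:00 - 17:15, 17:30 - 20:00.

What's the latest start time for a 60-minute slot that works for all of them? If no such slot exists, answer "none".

Hiro ∩ Bashir: 10:30-19:45.
Hiro ∩ Bashir ∩ Chen: 11:45-19:15.
Hiro ∩ Bashir ∩ Chen ∩ Ana: 13:00-17:00.
Hiro ∩ Bashir ∩ Chen ∩ Ana ∩ Finn: 13:00-17:00.
The last common window of at least 60 minutes is 13:00-17:00; a 60-minute meeting can start as late as 16:00 and still end by 17:00.

16:00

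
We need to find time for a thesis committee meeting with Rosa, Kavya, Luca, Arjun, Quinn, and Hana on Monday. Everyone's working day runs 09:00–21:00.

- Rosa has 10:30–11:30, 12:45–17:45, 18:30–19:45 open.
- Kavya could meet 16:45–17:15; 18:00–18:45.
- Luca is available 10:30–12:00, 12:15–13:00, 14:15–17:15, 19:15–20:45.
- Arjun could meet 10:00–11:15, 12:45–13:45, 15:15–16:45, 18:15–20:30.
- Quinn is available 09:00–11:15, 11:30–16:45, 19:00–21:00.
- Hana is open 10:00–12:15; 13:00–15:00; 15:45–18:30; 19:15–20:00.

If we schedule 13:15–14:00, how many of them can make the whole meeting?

3

Rosa, Quinn, and Hana can make the full 13:15-14:00 slot — that's 3.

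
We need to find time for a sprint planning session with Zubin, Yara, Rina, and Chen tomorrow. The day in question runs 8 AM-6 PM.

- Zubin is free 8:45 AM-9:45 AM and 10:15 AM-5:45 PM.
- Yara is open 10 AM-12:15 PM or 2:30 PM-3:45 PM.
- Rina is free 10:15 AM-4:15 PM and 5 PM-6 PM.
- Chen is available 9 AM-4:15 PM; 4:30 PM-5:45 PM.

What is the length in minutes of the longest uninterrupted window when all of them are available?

Zubin ∩ Yara: 10:15-12:15, 14:30-15:45.
Zubin ∩ Yara ∩ Rina: 10:15-12:15, 14:30-15:45.
Zubin ∩ Yara ∩ Rina ∩ Chen: 10:15-12:15, 14:30-15:45.
The longest is 10:15-12:15 at 120 minutes.

120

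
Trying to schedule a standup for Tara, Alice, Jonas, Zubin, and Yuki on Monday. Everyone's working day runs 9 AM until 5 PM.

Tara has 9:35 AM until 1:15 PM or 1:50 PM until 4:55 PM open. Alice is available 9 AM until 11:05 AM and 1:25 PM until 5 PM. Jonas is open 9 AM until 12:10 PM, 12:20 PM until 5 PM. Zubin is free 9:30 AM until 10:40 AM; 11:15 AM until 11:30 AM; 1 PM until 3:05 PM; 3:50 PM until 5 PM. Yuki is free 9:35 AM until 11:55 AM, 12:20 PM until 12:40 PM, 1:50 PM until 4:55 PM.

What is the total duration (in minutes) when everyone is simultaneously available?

Tara ∩ Alice: 09:35-11:05, 13:50-16:55.
Tara ∩ Alice ∩ Jonas: 09:35-11:05, 13:50-16:55.
Tara ∩ Alice ∩ Jonas ∩ Zubin: 09:35-10:40, 13:50-15:05, 15:50-16:55.
Tara ∩ Alice ∩ Jonas ∩ Zubin ∩ Yuki: 09:35-10:40, 13:50-15:05, 15:50-16:55.
Summing the common windows: 65 + 75 + 65 = 205 minutes.

205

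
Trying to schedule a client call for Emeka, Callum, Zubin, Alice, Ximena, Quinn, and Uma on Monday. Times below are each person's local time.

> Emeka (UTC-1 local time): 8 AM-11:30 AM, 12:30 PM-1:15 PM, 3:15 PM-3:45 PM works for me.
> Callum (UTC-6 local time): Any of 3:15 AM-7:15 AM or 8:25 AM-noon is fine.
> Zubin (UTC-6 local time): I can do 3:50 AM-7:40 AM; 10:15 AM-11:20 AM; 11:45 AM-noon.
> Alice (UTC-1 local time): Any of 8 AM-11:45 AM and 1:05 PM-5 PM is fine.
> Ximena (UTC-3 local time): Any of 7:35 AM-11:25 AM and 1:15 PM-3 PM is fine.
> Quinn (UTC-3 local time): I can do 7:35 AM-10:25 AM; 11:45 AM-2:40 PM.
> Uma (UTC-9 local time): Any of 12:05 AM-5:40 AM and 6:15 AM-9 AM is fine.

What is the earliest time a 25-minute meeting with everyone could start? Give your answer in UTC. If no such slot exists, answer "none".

Emeka in UTC: 09:00-12:30, 13:30-14:15, 16:15-16:45 (add 1h to convert from UTC-1).
Callum in UTC: 09:15-13:15, 14:25-18:00 (add 6h to convert from UTC-6).
Zubin in UTC: 09:50-13:40, 16:15-17:20, 17:45-18:00 (add 6h to convert from UTC-6).
Alice in UTC: 09:00-12:45, 14:05-18:00 (add 1h to convert from UTC-1).
Ximena in UTC: 10:35-14:25, 16:15-18:00 (add 3h to convert from UTC-3).
Quinn in UTC: 10:35-13:25, 14:45-17:40 (add 3h to convert from UTC-3).
Uma in UTC: 09:05-14:40, 15:15-18:00 (add 9h to convert from UTC-9).
Emeka ∩ Callum: 09:15-12:30, 16:15-16:45.
Emeka ∩ Callum ∩ Zubin: 09:50-12:30, 16:15-16:45.
Emeka ∩ Callum ∩ Zubin ∩ Alice: 09:50-12:30, 16:15-16:45.
Emeka ∩ Callum ∩ Zubin ∩ Alice ∩ Ximena: 10:35-12:30, 16:15-16:45.
Emeka ∩ Callum ∩ Zubin ∩ Alice ∩ Ximena ∩ Quinn: 10:35-12:30, 16:15-16:45.
Emeka ∩ Callum ∩ Zubin ∩ Alice ∩ Ximena ∩ Quinn ∩ Uma: 10:35-12:30, 16:15-16:45.
The first common window of at least 25 minutes is 10:35-12:30, so the earliest start is 10:35.

10:35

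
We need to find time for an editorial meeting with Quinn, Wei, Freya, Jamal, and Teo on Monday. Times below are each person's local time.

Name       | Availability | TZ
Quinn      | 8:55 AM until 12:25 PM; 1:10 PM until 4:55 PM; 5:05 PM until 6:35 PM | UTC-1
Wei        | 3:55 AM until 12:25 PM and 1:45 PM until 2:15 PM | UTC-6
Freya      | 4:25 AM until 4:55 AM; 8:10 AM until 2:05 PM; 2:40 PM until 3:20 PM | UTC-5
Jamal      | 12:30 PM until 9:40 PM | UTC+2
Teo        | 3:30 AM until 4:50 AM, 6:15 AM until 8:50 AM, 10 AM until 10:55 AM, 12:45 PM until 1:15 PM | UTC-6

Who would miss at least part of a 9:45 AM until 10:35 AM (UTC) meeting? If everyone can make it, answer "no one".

Freya, Jamal, Quinn, Wei

Quinn in UTC: 09:55-13:25, 14:10-17:55, 18:05-19:35 (add 1h to convert from UTC-1).
Wei in UTC: 09:55-18:25, 19:45-20:15 (add 6h to convert from UTC-6).
Freya in UTC: 09:25-09:55, 13:10-19:05, 19:40-20:20 (add 5h to convert from UTC-5).
Jamal in UTC: 10:30-19:40 (subtract 2h to convert from UTC+2).
Teo in UTC: 09:30-10:50, 12:15-14:50, 16:00-16:55, 18:45-19:15 (add 6h to convert from UTC-6).
Quinn: not fully free for 09:45-10:35. Wei: not fully free for 09:45-10:35. Freya: not fully free for 09:45-10:35. Jamal: not fully free for 09:45-10:35. Teo: free for 09:45-10:35.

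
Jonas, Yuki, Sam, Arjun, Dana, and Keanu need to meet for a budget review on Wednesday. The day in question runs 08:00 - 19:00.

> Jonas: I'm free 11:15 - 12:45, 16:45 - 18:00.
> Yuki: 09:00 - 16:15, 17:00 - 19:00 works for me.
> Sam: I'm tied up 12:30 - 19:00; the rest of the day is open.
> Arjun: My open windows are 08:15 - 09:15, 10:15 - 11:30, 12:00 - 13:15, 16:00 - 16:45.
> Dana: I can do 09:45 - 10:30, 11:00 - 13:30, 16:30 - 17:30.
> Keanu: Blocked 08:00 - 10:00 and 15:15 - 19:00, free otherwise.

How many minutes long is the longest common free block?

Jonas free: 11:15-12:45, 16:45-18:00.
Yuki free: 09:00-16:15, 17:00-19:00.
Sam free: 08:00-12:30 (invert busy blocks within the working day).
Arjun free: 08:15-09:15, 10:15-11:30, 12:00-13:15, 16:00-16:45.
Dana free: 09:45-10:30, 11:00-13:30, 16:30-17:30.
Keanu free: 10:00-15:15 (invert busy blocks within the working day).
Jonas ∩ Yuki: 11:15-12:45, 17:00-18:00.
Jonas ∩ Yuki ∩ Sam: 11:15-12:30.
Jonas ∩ Yuki ∩ Sam ∩ Arjun: 11:15-11:30, 12:00-12:30.
Jonas ∩ Yuki ∩ Sam ∩ Arjun ∩ Dana: 11:15-11:30, 12:00-12:30.
Jonas ∩ Yuki ∩ Sam ∩ Arjun ∩ Dana ∩ Keanu: 11:15-11:30, 12:00-12:30.
The longest is 12:00-12:30 at 30 minutes.

30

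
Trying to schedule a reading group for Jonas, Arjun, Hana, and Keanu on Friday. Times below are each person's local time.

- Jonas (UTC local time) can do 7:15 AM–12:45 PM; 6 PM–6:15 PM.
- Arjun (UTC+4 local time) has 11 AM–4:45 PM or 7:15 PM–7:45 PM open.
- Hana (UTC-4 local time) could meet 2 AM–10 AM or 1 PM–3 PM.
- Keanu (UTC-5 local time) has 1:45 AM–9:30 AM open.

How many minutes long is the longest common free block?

330

Jonas in UTC: 07:15-12:45, 18:00-18:15.
Arjun in UTC: 07:00-12:45, 15:15-15:45 (subtract 4h to convert from UTC+4).
Hana in UTC: 06:00-14:00, 17:00-19:00 (add 4h to convert from UTC-4).
Keanu in UTC: 06:45-14:30 (add 5h to convert from UTC-5).
Jonas ∩ Arjun: 07:15-12:45.
Jonas ∩ Arjun ∩ Hana: 07:15-12:45.
Jonas ∩ Arjun ∩ Hana ∩ Keanu: 07:15-12:45.
Those are the intersection windows.
The longest is 07:15-12:45 at 330 minutes.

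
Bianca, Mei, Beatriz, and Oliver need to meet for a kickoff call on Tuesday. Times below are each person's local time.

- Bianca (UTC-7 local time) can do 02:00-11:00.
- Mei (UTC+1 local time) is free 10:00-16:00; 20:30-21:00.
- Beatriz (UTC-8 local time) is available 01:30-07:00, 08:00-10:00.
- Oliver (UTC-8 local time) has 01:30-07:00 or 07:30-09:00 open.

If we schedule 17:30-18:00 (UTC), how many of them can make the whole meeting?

2

Bianca in UTC: 09:00-18:00 (add 7h to convert from UTC-7).
Mei in UTC: 09:00-15:00, 19:30-20:00 (subtract 1h to convert from UTC+1).
Beatriz in UTC: 09:30-15:00, 16:00-18:00 (add 8h to convert from UTC-8).
Oliver in UTC: 09:30-15:00, 15:30-17:00 (add 8h to convert from UTC-8).
Bianca and Beatriz can make the full 17:30-18:00 slot — that's 2.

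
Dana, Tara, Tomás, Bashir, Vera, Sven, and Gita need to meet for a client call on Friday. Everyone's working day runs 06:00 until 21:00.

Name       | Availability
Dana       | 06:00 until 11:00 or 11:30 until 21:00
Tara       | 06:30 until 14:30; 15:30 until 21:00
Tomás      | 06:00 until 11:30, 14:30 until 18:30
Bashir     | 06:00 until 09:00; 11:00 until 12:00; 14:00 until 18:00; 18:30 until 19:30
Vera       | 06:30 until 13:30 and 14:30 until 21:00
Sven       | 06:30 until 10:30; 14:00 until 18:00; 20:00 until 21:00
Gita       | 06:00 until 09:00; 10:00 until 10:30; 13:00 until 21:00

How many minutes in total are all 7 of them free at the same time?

300

Dana ∩ Tara: 06:30-11:00, 11:30-14:30, 15:30-21:00.
Dana ∩ Tara ∩ Tomás: 06:30-11:00, 15:30-18:30.
Dana ∩ Tara ∩ Tomás ∩ Bashir: 06:30-09:00, 15:30-18:00.
Dana ∩ Tara ∩ Tomás ∩ Bashir ∩ Vera: 06:30-09:00, 15:30-18:00.
Dana ∩ Tara ∩ Tomás ∩ Bashir ∩ Vera ∩ Sven: 06:30-09:00, 15:30-18:00.
Dana ∩ Tara ∩ Tomás ∩ Bashir ∩ Vera ∩ Sven ∩ Gita: 06:30-09:00, 15:30-18:00.
Summing the common windows: 150 + 150 = 300 minutes.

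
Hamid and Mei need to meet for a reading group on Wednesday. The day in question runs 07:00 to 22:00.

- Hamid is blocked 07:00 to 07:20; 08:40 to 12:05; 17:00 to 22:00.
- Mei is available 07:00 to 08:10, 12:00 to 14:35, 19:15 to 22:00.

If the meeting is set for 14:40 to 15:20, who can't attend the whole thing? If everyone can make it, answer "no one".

Mei

Hamid free: 07:20-08:40, 12:05-17:00 (invert busy blocks within the working day).
Mei free: 07:00-08:10, 12:00-14:35, 19:15-22:00.
Hamid: free for 14:40-15:20. Mei: not fully free for 14:40-15:20.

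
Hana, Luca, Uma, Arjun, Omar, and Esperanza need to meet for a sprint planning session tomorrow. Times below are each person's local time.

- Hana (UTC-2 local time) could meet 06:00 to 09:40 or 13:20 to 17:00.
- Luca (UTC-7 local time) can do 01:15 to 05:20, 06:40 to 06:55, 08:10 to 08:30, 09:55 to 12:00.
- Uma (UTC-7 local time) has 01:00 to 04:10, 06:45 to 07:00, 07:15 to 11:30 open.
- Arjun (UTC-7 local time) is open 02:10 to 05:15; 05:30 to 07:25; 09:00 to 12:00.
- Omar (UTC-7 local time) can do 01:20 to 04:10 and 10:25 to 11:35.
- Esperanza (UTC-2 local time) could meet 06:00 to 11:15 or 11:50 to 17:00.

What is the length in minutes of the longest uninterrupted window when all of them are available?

120

Hana in UTC: 08:00-11:40, 15:20-19:00 (add 2h to convert from UTC-2).
Luca in UTC: 08:15-12:20, 13:40-13:55, 15:10-15:30, 16:55-19:00 (add 7h to convert from UTC-7).
Uma in UTC: 08:00-11:10, 13:45-14:00, 14:15-18:30 (add 7h to convert from UTC-7).
Arjun in UTC: 09:10-12:15, 12:30-14:25, 16:00-19:00 (add 7h to convert from UTC-7).
Omar in UTC: 08:20-11:10, 17:25-18:35 (add 7h to convert from UTC-7).
Esperanza in UTC: 08:00-13:15, 13:50-19:00 (add 2h to convert from UTC-2).
Hana ∩ Luca: 08:15-11:40, 15:20-15:30, 16:55-19:00.
Hana ∩ Luca ∩ Uma: 08:15-11:10, 15:20-15:30, 16:55-18:30.
Hana ∩ Luca ∩ Uma ∩ Arjun: 09:10-11:10, 16:55-18:30.
Hana ∩ Luca ∩ Uma ∩ Arjun ∩ Omar: 09:10-11:10, 17:25-18:30.
Hana ∩ Luca ∩ Uma ∩ Arjun ∩ Omar ∩ Esperanza: 09:10-11:10, 17:25-18:30.
The longest is 09:10-11:10 at 120 minutes.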